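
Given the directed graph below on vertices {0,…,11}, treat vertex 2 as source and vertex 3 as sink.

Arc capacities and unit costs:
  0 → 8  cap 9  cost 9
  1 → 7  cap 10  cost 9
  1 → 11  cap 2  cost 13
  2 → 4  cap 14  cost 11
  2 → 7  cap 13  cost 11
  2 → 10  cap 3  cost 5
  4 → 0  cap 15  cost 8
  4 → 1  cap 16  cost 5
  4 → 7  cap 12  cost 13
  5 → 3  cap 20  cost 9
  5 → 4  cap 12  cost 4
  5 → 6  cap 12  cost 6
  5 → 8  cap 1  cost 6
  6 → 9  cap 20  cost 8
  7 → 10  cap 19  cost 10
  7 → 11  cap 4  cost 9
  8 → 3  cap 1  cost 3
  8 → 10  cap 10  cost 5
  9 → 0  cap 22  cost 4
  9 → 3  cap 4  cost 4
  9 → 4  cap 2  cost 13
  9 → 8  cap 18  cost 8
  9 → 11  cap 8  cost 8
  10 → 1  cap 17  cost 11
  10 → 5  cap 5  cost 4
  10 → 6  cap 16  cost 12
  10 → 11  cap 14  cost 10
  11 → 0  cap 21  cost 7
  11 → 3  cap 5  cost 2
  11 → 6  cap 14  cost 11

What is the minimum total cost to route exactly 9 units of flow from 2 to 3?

Minimum cost for 9 units: 204

shortest-cost path #1: 2→10→11→3 push 3 @ unit cost 17 (adds 51)
shortest-cost path #2: 2→7→11→3 push 2 @ unit cost 22 (adds 44)
shortest-cost path #3: 2→7→11→10→5→3 push 2 @ unit cost 23 (adds 46)
shortest-cost path #4: 2→4→0→8→3 push 1 @ unit cost 31 (adds 31)
shortest-cost path #5: 2→4→1→11→10→5→3 push 1 @ unit cost 32 (adds 32)
total cost = 204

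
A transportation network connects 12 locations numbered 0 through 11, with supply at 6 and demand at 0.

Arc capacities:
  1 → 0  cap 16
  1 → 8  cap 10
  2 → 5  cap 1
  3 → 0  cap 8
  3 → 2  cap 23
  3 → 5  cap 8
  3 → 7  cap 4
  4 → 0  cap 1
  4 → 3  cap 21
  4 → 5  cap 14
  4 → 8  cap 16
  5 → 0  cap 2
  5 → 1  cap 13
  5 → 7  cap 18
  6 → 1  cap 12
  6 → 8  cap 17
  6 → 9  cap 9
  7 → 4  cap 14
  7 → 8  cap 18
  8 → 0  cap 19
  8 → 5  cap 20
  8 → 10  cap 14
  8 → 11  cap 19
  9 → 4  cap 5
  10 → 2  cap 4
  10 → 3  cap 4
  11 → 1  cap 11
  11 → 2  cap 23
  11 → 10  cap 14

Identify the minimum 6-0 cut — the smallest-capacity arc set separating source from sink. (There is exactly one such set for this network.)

augment #1: 6→1→0 push 12
augment #2: 6→8→0 push 17
augment #3: 6→9→4→0 push 1
augment #4: 6→9→4→3→0 push 4
max flow = 34; residual-reachable set from 6 gives S-side
cut edges (S→T): {(6,1), (6,8), (9,4)} total cap 34

Min-cut arcs: {(6,1), (6,8), (9,4)} (total capacity 34)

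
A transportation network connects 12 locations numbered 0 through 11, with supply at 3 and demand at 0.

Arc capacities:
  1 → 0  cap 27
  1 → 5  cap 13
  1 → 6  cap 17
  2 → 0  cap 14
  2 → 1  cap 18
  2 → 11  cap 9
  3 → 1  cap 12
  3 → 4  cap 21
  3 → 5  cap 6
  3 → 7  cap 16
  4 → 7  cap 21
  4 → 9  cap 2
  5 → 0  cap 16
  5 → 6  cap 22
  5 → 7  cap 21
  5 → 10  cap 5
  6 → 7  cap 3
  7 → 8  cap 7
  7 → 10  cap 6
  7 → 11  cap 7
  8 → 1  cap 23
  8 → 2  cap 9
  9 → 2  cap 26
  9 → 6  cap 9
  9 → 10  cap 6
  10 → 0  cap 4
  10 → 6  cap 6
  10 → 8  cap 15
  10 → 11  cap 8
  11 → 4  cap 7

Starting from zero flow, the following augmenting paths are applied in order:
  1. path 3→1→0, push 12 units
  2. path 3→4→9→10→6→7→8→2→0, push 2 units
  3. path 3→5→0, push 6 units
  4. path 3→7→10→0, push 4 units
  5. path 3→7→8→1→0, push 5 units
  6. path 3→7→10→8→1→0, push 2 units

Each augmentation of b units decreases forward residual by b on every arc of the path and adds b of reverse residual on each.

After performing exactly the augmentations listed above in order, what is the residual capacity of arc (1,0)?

Residual capacity of (1,0): 8

after path 1 (3→1→0, push 12): res(1,0)=15
after path 2 (3→4→9→10→6→7→8→2→0, push 2): res(1,0)=15
after path 3 (3→5→0, push 6): res(1,0)=15
after path 4 (3→7→10→0, push 4): res(1,0)=15
after path 5 (3→7→8→1→0, push 5): res(1,0)=10
after path 6 (3→7→10→8→1→0, push 2): res(1,0)=8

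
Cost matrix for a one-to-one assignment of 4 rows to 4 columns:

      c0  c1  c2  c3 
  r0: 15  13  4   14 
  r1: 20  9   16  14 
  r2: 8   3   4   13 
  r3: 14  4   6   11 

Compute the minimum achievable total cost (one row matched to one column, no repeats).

optimal assignment: row0→col2 (cost 4), row1→col3 (cost 14), row2→col0 (cost 8), row3→col1 (cost 4)
total = 4 + 14 + 8 + 4 = 30

Minimum assignment cost: 30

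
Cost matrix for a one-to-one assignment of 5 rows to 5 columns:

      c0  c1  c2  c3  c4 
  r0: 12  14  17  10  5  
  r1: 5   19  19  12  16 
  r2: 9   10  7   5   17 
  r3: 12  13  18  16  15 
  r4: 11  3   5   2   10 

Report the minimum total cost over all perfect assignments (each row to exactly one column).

optimal assignment: row0→col4 (cost 5), row1→col0 (cost 5), row2→col2 (cost 7), row3→col1 (cost 13), row4→col3 (cost 2)
total = 5 + 5 + 7 + 13 + 2 = 32

Minimum assignment cost: 32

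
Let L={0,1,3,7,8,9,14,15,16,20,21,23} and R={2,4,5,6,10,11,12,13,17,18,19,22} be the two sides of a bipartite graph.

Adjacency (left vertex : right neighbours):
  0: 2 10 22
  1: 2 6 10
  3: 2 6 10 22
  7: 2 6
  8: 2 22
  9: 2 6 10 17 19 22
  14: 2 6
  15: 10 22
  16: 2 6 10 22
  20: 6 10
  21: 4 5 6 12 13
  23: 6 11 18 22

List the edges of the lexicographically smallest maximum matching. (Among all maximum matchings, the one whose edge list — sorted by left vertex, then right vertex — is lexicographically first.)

Lex-smallest maximum matching: {(0,2), (1,6), (3,10), (8,22), (9,17), (21,4), (23,11)}

|M| = 7 (so the lex-smallest maximum matching has 7 edges)
process left vertices in ascending order; for each, take the smallest-labelled available neighbour that still permits 7 edges overall, or leave it unmatched if none does
lex-smallest matching: {0-2, 1-6, 3-10, 8-22, 9-17, 21-4, 23-11}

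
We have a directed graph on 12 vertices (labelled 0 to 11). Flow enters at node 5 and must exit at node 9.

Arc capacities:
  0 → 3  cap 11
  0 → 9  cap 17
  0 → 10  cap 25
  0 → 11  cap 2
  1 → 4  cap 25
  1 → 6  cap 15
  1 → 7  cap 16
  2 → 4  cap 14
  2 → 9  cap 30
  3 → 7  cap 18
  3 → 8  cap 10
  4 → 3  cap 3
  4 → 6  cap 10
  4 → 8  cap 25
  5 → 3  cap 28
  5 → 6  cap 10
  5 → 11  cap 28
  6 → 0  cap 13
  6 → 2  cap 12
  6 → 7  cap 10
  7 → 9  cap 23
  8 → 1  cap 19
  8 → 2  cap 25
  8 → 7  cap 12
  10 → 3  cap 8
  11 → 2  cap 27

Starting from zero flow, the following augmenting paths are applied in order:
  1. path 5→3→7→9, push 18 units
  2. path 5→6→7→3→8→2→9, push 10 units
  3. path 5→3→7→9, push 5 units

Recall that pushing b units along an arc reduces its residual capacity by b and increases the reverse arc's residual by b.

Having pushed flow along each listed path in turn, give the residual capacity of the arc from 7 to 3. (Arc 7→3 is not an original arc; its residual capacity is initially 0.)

after path 1 (5→3→7→9, push 18): res(7,3)=18
after path 2 (5→6→7→3→8→2→9, push 10): res(7,3)=8
after path 3 (5→3→7→9, push 5): res(7,3)=13

Residual capacity of (7,3): 13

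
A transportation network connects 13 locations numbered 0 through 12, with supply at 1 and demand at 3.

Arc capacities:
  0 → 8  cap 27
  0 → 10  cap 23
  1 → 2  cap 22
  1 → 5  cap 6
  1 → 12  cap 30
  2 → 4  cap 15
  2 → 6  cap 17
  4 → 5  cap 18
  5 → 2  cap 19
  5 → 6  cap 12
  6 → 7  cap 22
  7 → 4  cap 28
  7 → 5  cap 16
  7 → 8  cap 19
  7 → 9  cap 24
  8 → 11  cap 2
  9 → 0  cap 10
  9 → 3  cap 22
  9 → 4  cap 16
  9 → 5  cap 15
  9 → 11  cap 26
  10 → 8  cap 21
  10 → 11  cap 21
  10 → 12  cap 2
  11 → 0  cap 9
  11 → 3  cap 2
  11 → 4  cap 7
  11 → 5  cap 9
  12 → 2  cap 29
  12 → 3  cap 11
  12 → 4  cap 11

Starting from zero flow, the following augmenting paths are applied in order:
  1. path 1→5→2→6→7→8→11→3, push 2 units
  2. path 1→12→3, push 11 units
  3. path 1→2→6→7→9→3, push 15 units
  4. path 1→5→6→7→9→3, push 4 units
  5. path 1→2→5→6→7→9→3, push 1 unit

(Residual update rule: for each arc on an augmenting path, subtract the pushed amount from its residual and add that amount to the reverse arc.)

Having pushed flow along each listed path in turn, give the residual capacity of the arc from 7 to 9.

Residual capacity of (7,9): 4

after path 1 (1→5→2→6→7→8→11→3, push 2): res(7,9)=24
after path 2 (1→12→3, push 11): res(7,9)=24
after path 3 (1→2→6→7→9→3, push 15): res(7,9)=9
after path 4 (1→5→6→7→9→3, push 4): res(7,9)=5
after path 5 (1→2→5→6→7→9→3, push 1): res(7,9)=4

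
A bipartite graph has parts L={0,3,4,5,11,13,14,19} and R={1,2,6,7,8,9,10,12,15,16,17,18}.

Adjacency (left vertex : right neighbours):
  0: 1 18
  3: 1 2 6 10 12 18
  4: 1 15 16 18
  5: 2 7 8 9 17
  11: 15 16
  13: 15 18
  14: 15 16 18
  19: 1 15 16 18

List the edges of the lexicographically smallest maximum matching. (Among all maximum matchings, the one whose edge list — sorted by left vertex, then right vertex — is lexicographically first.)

|M| = 6 (so the lex-smallest maximum matching has 6 edges)
process left vertices in ascending order; for each, take the smallest-labelled available neighbour that still permits 6 edges overall, or leave it unmatched if none does
lex-smallest matching: {0-1, 3-2, 4-15, 5-7, 11-16, 13-18}

Lex-smallest maximum matching: {(0,1), (3,2), (4,15), (5,7), (11,16), (13,18)}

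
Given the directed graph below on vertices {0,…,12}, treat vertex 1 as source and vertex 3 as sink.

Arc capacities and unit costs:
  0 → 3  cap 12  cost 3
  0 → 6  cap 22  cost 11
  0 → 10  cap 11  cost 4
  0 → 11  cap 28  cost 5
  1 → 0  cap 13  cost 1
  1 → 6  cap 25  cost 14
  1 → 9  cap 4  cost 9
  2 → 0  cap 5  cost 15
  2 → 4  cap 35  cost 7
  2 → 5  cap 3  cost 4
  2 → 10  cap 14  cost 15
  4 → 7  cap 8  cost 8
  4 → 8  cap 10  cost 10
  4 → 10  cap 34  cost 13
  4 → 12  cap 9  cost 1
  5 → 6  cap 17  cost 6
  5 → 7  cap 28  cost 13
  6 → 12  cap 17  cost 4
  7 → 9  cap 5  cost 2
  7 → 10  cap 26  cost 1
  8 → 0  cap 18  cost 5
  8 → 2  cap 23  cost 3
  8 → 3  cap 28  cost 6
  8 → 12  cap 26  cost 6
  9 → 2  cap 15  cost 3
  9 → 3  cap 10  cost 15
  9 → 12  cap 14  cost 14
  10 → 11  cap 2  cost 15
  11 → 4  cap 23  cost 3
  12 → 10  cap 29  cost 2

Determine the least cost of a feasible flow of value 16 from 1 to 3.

Minimum cost for 16 units: 144

shortest-cost path #1: 1→0→3 push 12 @ unit cost 4 (adds 48)
shortest-cost path #2: 1→9→3 push 4 @ unit cost 24 (adds 96)
total cost = 144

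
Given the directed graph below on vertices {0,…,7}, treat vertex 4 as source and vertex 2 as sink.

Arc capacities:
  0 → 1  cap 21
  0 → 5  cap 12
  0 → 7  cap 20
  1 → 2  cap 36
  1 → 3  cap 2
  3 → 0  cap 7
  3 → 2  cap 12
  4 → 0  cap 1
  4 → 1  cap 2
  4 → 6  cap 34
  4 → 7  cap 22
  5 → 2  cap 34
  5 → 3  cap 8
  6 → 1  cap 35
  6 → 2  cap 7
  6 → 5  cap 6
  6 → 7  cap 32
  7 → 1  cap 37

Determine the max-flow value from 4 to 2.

Maximum flow value: 52

augment #1: 4→1→2 bottleneck 2, total now 2
augment #2: 4→6→2 bottleneck 7, total now 9
augment #3: 4→0→1→2 bottleneck 1, total now 10
augment #4: 4→6→1→2 bottleneck 27, total now 37
augment #5: 4→7→1→2 bottleneck 6, total now 43
augment #6: 4→7→1→3→2 bottleneck 2, total now 45
augment #7: 4→7→1→0→5→2 bottleneck 1, total now 46
augment #8: 4→7→1→6→5→2 bottleneck 6, total now 52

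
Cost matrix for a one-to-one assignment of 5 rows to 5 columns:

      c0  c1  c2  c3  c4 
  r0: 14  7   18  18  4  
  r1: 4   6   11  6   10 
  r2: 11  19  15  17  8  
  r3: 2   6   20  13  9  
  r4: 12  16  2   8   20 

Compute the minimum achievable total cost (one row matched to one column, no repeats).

optimal assignment: row0→col1 (cost 7), row1→col3 (cost 6), row2→col4 (cost 8), row3→col0 (cost 2), row4→col2 (cost 2)
total = 7 + 6 + 8 + 2 + 2 = 25

Minimum assignment cost: 25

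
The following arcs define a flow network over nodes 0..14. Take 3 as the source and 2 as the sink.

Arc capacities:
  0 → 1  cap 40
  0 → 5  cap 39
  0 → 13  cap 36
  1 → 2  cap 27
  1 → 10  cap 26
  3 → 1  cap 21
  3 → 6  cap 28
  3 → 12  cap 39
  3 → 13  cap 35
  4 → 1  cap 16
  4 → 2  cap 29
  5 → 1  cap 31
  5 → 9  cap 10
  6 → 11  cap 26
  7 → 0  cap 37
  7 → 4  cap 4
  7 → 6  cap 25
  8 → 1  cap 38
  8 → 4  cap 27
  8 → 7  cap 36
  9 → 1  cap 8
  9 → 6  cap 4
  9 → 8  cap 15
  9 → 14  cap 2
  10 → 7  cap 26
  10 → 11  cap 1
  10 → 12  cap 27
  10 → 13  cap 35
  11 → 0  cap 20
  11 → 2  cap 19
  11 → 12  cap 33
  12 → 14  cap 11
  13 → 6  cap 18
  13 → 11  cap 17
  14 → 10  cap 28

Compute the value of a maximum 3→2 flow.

augment #1: 3→1→2 bottleneck 21, total now 21
augment #2: 3→6→11→2 bottleneck 19, total now 40
augment #3: 3→6→11→0→1→2 bottleneck 6, total now 46
augment #4: 3→12→14→10→7→4→2 bottleneck 4, total now 50
augment #5: 3→6→11→0→5→9→8→4→2 bottleneck 1, total now 51
augment #6: 3→13→11→0→5→9→8→4→2 bottleneck 9, total now 60

Maximum flow value: 60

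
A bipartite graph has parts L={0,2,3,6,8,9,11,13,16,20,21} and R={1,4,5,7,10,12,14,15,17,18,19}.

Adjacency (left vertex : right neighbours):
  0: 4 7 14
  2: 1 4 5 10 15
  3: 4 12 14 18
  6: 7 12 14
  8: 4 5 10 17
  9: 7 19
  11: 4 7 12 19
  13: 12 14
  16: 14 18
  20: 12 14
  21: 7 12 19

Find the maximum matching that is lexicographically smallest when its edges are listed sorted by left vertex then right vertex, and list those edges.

|M| = 8 (so the lex-smallest maximum matching has 8 edges)
process left vertices in ascending order; for each, take the smallest-labelled available neighbour that still permits 8 edges overall, or leave it unmatched if none does
lex-smallest matching: {0-4, 2-1, 3-12, 6-7, 8-5, 9-19, 13-14, 16-18}

Lex-smallest maximum matching: {(0,4), (2,1), (3,12), (6,7), (8,5), (9,19), (13,14), (16,18)}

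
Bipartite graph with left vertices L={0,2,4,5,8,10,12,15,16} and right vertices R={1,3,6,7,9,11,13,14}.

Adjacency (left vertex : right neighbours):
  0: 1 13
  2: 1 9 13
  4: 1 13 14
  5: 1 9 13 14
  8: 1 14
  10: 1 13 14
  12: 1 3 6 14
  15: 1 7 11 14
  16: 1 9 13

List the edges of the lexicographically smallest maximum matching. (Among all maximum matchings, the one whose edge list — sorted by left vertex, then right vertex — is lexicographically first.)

Lex-smallest maximum matching: {(0,1), (2,9), (4,13), (5,14), (12,3), (15,7)}

|M| = 6 (so the lex-smallest maximum matching has 6 edges)
process left vertices in ascending order; for each, take the smallest-labelled available neighbour that still permits 6 edges overall, or leave it unmatched if none does
lex-smallest matching: {0-1, 2-9, 4-13, 5-14, 12-3, 15-7}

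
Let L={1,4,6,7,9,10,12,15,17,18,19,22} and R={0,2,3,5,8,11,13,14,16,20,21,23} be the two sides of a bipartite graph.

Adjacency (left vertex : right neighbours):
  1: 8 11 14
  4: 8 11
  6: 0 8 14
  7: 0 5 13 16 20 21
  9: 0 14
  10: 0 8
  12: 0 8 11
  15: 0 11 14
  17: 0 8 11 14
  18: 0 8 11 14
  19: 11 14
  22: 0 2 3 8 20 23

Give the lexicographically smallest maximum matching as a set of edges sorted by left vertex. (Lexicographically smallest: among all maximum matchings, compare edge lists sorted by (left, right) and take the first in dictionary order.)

Lex-smallest maximum matching: {(1,8), (4,11), (6,0), (7,5), (9,14), (22,2)}

|M| = 6 (so the lex-smallest maximum matching has 6 edges)
process left vertices in ascending order; for each, take the smallest-labelled available neighbour that still permits 6 edges overall, or leave it unmatched if none does
lex-smallest matching: {1-8, 4-11, 6-0, 7-5, 9-14, 22-2}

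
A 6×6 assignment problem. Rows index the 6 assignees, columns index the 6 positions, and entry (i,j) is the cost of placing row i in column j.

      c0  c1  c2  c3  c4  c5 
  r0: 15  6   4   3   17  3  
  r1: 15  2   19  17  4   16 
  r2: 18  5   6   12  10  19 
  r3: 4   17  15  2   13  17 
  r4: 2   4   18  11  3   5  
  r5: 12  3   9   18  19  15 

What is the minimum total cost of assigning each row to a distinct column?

Minimum assignment cost: 20

optimal assignment: row0→col5 (cost 3), row1→col4 (cost 4), row2→col2 (cost 6), row3→col3 (cost 2), row4→col0 (cost 2), row5→col1 (cost 3)
total = 3 + 4 + 6 + 2 + 2 + 3 = 20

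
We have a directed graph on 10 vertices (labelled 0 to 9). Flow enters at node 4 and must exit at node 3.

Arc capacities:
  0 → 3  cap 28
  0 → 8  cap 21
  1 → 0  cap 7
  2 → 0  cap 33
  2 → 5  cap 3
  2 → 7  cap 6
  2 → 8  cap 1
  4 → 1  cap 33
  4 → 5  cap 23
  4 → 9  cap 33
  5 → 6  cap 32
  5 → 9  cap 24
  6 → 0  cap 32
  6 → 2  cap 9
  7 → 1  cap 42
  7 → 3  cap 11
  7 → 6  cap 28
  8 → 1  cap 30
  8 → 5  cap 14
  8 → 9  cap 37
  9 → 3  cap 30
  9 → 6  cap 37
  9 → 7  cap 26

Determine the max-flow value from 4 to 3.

augment #1: 4→9→3 bottleneck 30, total now 30
augment #2: 4→1→0→3 bottleneck 7, total now 37
augment #3: 4→9→7→3 bottleneck 3, total now 40
augment #4: 4→5→6→0→3 bottleneck 21, total now 61
augment #5: 4→5→9→7→3 bottleneck 2, total now 63

Maximum flow value: 63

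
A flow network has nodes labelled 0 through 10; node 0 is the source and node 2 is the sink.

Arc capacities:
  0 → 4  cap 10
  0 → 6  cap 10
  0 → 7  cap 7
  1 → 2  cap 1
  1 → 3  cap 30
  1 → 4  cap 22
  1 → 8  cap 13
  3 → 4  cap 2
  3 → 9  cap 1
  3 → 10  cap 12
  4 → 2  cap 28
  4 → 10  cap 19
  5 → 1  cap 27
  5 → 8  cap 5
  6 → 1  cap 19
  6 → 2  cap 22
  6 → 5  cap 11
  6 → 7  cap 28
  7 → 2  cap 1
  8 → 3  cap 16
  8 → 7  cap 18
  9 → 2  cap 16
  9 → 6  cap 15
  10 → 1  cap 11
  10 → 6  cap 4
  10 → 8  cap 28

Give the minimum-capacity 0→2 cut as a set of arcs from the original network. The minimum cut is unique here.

augment #1: 0→4→2 push 10
augment #2: 0→6→2 push 10
augment #3: 0→7→2 push 1
max flow = 21; residual-reachable set from 0 gives S-side
cut edges (S→T): {(0,4), (0,6), (7,2)} total cap 21

Min-cut arcs: {(0,4), (0,6), (7,2)} (total capacity 21)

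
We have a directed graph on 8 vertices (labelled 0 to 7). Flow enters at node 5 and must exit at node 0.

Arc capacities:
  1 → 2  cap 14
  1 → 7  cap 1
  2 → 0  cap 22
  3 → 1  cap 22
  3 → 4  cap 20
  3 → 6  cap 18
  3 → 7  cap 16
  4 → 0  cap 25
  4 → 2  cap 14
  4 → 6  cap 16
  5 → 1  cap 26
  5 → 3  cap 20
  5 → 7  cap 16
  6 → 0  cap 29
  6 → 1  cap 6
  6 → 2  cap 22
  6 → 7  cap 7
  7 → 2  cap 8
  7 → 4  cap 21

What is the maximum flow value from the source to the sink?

augment #1: 5→1→2→0 bottleneck 14, total now 14
augment #2: 5→3→4→0 bottleneck 20, total now 34
augment #3: 5→7→2→0 bottleneck 8, total now 42
augment #4: 5→7→4→0 bottleneck 5, total now 47
augment #5: 5→7→4→6→0 bottleneck 3, total now 50
augment #6: 5→1→7→4→6→0 bottleneck 1, total now 51

Maximum flow value: 51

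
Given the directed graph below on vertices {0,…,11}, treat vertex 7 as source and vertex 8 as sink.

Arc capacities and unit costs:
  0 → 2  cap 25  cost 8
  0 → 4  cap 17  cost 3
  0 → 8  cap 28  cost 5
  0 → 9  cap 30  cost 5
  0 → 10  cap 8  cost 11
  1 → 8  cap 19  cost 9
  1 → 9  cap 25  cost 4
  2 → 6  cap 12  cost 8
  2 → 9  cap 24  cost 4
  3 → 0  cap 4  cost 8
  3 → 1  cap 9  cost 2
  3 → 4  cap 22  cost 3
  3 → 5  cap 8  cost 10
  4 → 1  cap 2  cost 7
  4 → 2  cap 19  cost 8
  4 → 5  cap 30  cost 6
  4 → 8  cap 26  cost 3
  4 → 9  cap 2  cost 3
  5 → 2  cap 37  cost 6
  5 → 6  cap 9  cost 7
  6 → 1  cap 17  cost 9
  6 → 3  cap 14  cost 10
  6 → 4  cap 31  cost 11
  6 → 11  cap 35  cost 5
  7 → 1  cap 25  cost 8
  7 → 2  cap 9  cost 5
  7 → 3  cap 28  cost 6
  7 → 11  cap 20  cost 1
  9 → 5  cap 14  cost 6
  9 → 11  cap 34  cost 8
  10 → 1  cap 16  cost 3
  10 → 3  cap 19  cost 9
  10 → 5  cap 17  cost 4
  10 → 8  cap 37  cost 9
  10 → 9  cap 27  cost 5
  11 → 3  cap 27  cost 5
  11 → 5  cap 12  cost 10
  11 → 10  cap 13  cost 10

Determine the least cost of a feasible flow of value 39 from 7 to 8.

shortest-cost path #1: 7→3→4→8 push 22 @ unit cost 12 (adds 264)
shortest-cost path #2: 7→1→8 push 17 @ unit cost 17 (adds 289)
total cost = 553

Minimum cost for 39 units: 553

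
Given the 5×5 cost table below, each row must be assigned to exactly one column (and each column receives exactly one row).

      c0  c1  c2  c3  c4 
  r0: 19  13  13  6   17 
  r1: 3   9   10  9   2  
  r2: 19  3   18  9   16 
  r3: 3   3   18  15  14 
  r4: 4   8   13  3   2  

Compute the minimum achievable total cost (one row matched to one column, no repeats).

Minimum assignment cost: 24

one of 2 optimal assignments: row0→col2 (cost 13), row1→col4 (cost 2), row2→col1 (cost 3), row3→col0 (cost 3), row4→col3 (cost 3)
total = 13 + 2 + 3 + 3 + 3 = 24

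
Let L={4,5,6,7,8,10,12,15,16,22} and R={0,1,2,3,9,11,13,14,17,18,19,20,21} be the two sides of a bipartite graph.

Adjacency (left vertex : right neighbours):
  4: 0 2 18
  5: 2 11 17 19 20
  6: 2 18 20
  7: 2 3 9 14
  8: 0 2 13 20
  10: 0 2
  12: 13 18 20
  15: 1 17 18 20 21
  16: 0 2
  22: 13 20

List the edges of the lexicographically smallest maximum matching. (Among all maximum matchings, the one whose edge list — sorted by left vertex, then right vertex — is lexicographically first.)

|M| = 8 (so the lex-smallest maximum matching has 8 edges)
process left vertices in ascending order; for each, take the smallest-labelled available neighbour that still permits 8 edges overall, or leave it unmatched if none does
lex-smallest matching: {4-0, 5-11, 6-2, 7-3, 8-13, 12-18, 15-1, 22-20}

Lex-smallest maximum matching: {(4,0), (5,11), (6,2), (7,3), (8,13), (12,18), (15,1), (22,20)}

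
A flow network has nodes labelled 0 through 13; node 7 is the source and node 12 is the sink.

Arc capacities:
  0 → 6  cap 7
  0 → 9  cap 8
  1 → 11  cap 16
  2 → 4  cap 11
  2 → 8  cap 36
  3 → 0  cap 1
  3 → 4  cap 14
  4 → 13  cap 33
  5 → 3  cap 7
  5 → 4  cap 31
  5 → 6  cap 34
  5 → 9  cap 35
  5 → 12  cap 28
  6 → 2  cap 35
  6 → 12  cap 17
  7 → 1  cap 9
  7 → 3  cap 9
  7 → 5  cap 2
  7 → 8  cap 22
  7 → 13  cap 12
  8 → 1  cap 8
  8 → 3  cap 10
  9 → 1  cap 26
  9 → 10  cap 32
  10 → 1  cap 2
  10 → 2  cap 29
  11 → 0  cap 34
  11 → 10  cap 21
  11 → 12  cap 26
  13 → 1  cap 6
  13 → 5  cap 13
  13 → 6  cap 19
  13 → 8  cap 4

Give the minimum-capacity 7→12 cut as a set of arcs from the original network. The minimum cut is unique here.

Min-cut arcs: {(1,11), (3,0), (3,4), (7,5), (7,13)} (total capacity 45)

augment #1: 7→5→12 push 2
augment #2: 7→1→11→12 push 9
augment #3: 7→13→5→12 push 12
augment #4: 7→3→0→6→12 push 1
augment #5: 7→8→1→11→12 push 7
augment #6: 7→3→4→13→5→12 push 1
augment #7: 7→3→4→13→6→12 push 7
augment #8: 7→8→3→4→13→6→12 push 6
max flow = 45; residual-reachable set from 7 gives S-side
cut edges (S→T): {(1,11), (3,0), (3,4), (7,5), (7,13)} total cap 45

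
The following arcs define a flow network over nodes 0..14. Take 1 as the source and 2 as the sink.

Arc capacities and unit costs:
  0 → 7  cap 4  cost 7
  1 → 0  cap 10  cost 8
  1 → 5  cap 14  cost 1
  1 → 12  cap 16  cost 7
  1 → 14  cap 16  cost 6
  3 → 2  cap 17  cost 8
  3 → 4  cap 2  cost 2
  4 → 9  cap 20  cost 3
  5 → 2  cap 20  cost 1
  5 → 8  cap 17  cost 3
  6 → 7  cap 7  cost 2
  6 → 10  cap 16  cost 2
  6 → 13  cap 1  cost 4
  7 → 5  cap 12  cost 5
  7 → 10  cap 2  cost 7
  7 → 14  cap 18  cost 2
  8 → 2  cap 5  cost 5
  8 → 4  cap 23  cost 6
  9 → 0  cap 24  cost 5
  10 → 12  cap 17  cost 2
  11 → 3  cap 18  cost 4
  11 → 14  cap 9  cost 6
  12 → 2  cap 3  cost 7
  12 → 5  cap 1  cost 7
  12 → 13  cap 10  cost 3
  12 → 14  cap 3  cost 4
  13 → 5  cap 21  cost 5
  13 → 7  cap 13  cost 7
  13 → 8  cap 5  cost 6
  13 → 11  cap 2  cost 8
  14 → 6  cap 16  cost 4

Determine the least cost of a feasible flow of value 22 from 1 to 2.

Minimum cost for 22 units: 149

shortest-cost path #1: 1→5→2 push 14 @ unit cost 2 (adds 28)
shortest-cost path #2: 1→12→2 push 3 @ unit cost 14 (adds 42)
shortest-cost path #3: 1→12→5→2 push 1 @ unit cost 15 (adds 15)
shortest-cost path #4: 1→12→13→5→2 push 4 @ unit cost 16 (adds 64)
total cost = 149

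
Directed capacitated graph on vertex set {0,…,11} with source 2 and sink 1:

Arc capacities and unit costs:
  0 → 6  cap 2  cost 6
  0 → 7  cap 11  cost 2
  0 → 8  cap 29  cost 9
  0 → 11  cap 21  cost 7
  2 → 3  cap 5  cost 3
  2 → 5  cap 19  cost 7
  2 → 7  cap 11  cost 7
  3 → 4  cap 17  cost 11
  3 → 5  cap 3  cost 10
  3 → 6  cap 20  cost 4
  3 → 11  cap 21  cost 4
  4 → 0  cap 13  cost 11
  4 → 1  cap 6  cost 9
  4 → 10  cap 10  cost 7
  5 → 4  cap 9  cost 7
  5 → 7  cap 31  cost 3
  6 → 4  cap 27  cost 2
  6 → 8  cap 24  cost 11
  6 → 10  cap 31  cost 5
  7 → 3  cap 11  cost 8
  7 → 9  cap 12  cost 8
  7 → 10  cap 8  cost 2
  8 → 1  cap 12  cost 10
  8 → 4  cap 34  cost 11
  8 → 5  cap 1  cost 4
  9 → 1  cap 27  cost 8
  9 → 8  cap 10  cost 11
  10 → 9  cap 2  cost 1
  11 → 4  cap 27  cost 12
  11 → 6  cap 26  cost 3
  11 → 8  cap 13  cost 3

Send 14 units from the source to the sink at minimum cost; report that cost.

shortest-cost path #1: 2→3→6→4→1 push 5 @ unit cost 18 (adds 90)
shortest-cost path #2: 2→7→10→9→1 push 2 @ unit cost 18 (adds 36)
shortest-cost path #3: 2→7→9→1 push 7 @ unit cost 23 (adds 161)
total cost = 287

Minimum cost for 14 units: 287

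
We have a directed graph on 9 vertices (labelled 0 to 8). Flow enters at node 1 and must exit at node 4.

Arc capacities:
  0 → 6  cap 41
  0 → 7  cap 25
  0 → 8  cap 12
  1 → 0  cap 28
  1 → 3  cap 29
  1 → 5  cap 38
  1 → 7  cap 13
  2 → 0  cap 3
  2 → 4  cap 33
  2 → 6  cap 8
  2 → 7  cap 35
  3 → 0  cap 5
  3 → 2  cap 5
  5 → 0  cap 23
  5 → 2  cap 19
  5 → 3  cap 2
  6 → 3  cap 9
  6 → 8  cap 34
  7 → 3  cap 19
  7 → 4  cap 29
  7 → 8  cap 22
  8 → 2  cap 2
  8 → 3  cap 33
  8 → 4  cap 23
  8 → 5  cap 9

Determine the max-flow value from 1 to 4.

augment #1: 1→7→4 bottleneck 13, total now 13
augment #2: 1→0→7→4 bottleneck 16, total now 29
augment #3: 1→0→8→4 bottleneck 12, total now 41
augment #4: 1→3→2→4 bottleneck 5, total now 46
augment #5: 1→5→2→4 bottleneck 19, total now 65
augment #6: 1→3→0→6→8→4 bottleneck 5, total now 70
augment #7: 1→5→0→6→8→4 bottleneck 6, total now 76
augment #8: 1→5→0→6→8→2→4 bottleneck 2, total now 78

Maximum flow value: 78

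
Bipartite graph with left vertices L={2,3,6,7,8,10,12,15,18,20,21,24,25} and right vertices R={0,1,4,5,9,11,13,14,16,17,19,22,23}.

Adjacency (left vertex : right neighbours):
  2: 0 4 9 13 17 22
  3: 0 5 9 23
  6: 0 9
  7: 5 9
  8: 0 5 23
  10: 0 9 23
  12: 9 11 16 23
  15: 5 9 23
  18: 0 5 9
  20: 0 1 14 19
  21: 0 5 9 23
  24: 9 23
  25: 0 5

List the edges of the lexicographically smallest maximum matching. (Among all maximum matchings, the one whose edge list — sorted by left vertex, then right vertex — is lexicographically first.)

Lex-smallest maximum matching: {(2,4), (3,0), (6,9), (7,5), (8,23), (12,11), (20,1)}

|M| = 7 (so the lex-smallest maximum matching has 7 edges)
process left vertices in ascending order; for each, take the smallest-labelled available neighbour that still permits 7 edges overall, or leave it unmatched if none does
lex-smallest matching: {2-4, 3-0, 6-9, 7-5, 8-23, 12-11, 20-1}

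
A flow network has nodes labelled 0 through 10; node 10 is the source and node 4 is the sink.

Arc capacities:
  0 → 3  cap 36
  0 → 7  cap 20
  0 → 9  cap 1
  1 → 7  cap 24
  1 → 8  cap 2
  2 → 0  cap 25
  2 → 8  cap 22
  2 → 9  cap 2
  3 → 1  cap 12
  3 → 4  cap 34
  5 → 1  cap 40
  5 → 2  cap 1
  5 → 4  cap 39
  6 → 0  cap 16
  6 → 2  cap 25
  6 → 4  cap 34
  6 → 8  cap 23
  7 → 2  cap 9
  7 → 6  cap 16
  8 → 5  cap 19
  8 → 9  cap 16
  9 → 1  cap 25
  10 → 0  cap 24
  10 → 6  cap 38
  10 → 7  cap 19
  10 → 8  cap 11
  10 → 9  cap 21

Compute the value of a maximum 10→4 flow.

augment #1: 10→6→4 bottleneck 34, total now 34
augment #2: 10→0→3→4 bottleneck 24, total now 58
augment #3: 10→8→5→4 bottleneck 11, total now 69
augment #4: 10→6→0→3→4 bottleneck 4, total now 73
augment #5: 10→7→2→0→3→4 bottleneck 6, total now 79
augment #6: 10→7→2→8→5→4 bottleneck 3, total now 82
augment #7: 10→7→6→8→5→4 bottleneck 5, total now 87

Maximum flow value: 87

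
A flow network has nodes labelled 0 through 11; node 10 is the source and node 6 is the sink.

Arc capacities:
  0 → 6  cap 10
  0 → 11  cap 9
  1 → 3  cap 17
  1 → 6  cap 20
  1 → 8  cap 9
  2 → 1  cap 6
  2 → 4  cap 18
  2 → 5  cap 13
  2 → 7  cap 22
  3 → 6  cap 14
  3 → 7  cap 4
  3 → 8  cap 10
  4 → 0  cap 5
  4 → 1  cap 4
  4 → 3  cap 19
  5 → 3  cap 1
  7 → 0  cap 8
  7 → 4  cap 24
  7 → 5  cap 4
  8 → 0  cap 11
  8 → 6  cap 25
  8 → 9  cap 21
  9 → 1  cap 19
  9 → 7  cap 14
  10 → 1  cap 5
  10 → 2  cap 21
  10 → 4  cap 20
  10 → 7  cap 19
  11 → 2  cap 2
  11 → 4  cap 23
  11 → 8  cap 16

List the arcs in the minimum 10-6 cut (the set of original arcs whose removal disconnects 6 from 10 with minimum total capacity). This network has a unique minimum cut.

augment #1: 10→1→6 push 5
augment #2: 10→2→1→6 push 6
augment #3: 10→4→0→6 push 5
augment #4: 10→4→1→6 push 4
augment #5: 10→4→3→6 push 11
augment #6: 10→7→0→6 push 5
augment #7: 10→2→4→3→6 push 3
augment #8: 10→2→4→3→8→6 push 5
augment #9: 10→2→5→3→8→6 push 1
augment #10: 10→7→0→11→8→6 push 3
max flow = 48; residual-reachable set from 10 gives S-side
cut edges (S→T): {(2,1), (4,0), (4,1), (4,3), (5,3), (7,0), (10,1)} total cap 48

Min-cut arcs: {(2,1), (4,0), (4,1), (4,3), (5,3), (7,0), (10,1)} (total capacity 48)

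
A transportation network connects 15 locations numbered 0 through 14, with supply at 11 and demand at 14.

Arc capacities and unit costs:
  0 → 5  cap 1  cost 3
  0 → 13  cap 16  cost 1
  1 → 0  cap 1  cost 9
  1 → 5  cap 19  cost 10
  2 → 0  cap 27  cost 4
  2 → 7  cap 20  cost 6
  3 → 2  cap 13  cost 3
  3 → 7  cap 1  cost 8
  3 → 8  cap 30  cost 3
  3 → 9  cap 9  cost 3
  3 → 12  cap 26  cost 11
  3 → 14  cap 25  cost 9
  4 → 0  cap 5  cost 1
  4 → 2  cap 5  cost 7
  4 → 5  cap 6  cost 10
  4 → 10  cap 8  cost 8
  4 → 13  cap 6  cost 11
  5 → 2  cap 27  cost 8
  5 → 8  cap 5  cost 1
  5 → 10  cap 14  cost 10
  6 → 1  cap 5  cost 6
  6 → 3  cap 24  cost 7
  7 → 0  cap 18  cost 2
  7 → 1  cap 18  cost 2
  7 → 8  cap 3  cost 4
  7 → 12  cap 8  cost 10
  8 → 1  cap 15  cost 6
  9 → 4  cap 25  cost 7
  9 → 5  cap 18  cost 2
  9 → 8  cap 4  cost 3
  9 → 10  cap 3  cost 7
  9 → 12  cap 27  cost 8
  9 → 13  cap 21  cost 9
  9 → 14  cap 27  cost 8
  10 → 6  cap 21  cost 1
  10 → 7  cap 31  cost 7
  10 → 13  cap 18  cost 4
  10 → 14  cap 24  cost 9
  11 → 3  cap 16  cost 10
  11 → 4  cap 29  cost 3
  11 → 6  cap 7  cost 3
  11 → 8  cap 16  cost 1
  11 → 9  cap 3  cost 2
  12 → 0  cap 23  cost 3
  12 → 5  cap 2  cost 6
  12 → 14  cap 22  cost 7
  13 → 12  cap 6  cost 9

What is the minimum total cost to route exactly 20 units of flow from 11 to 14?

shortest-cost path #1: 11→9→14 push 3 @ unit cost 10 (adds 30)
shortest-cost path #2: 11→3→14 push 16 @ unit cost 19 (adds 304)
shortest-cost path #3: 11→6→3→14 push 1 @ unit cost 19 (adds 19)
total cost = 353

Minimum cost for 20 units: 353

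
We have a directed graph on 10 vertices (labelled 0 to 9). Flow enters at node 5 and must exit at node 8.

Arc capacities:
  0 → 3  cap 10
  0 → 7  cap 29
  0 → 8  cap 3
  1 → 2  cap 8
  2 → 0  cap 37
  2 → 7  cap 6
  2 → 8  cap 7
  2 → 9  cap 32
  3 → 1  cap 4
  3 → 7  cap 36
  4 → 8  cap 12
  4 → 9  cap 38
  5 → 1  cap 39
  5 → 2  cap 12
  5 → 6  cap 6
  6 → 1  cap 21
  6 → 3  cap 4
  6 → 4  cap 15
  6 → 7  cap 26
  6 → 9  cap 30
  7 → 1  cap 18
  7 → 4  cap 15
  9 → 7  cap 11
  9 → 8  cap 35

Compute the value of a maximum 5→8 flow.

Maximum flow value: 26

augment #1: 5→2→8 bottleneck 7, total now 7
augment #2: 5→2→0→8 bottleneck 3, total now 10
augment #3: 5→2→9→8 bottleneck 2, total now 12
augment #4: 5→6→4→8 bottleneck 6, total now 18
augment #5: 5→1→2→9→8 bottleneck 8, total now 26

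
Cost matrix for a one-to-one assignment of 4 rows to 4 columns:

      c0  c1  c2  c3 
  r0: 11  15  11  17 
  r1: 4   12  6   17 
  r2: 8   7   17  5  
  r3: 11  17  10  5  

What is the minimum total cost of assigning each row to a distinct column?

Minimum assignment cost: 27

optimal assignment: row0→col2 (cost 11), row1→col0 (cost 4), row2→col1 (cost 7), row3→col3 (cost 5)
total = 11 + 4 + 7 + 5 = 27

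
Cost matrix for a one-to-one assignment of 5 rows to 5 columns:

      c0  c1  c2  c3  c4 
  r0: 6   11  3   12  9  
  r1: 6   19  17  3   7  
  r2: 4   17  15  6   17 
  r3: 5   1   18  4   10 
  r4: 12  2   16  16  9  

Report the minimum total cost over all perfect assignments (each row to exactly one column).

one of 2 optimal assignments: row0→col2 (cost 3), row1→col3 (cost 3), row2→col0 (cost 4), row3→col1 (cost 1), row4→col4 (cost 9)
total = 3 + 3 + 4 + 1 + 9 = 20

Minimum assignment cost: 20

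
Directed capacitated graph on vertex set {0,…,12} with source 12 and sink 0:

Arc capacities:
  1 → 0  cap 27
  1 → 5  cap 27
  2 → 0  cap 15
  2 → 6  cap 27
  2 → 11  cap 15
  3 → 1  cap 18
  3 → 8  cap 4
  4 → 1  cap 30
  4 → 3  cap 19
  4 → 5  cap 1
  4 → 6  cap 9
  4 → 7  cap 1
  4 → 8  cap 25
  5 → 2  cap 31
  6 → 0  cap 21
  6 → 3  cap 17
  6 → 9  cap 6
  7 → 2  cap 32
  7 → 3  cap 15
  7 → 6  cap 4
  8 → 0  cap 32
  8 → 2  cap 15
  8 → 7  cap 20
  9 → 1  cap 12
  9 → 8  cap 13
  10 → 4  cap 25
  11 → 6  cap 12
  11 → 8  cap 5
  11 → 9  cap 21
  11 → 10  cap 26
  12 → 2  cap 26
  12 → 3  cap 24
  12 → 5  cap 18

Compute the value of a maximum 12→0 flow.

Maximum flow value: 66

augment #1: 12→2→0 bottleneck 15, total now 15
augment #2: 12→2→6→0 bottleneck 11, total now 26
augment #3: 12→3→1→0 bottleneck 18, total now 44
augment #4: 12→3→8→0 bottleneck 4, total now 48
augment #5: 12→5→2→6→0 bottleneck 10, total now 58
augment #6: 12→5→2→11→8→0 bottleneck 5, total now 63
augment #7: 12→5→2→6→9→1→0 bottleneck 3, total now 66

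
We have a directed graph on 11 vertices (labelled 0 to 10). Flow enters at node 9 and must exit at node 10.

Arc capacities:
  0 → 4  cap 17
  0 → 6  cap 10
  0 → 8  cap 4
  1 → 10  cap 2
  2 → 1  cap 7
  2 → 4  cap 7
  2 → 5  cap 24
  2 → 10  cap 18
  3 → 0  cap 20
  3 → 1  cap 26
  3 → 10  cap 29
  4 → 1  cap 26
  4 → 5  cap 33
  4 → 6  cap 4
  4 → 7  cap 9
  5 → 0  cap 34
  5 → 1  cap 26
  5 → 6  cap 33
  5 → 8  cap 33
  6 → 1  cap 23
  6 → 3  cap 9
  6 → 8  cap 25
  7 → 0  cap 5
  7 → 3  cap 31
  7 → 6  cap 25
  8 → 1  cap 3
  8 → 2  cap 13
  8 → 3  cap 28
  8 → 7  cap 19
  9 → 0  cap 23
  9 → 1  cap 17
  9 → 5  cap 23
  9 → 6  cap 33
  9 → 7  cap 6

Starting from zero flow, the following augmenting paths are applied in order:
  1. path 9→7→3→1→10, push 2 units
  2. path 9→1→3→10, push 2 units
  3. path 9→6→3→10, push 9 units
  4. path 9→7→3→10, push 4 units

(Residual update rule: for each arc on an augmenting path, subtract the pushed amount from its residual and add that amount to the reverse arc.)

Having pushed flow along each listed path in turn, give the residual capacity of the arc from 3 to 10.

after path 1 (9→7→3→1→10, push 2): res(3,10)=29
after path 2 (9→1→3→10, push 2): res(3,10)=27
after path 3 (9→6→3→10, push 9): res(3,10)=18
after path 4 (9→7→3→10, push 4): res(3,10)=14

Residual capacity of (3,10): 14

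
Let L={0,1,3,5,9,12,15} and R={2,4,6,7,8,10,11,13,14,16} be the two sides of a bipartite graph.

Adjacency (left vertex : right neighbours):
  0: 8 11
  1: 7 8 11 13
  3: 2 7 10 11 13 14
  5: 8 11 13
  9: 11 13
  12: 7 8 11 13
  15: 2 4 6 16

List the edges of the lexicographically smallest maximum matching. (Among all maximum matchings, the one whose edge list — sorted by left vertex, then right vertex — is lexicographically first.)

|M| = 6 (so the lex-smallest maximum matching has 6 edges)
process left vertices in ascending order; for each, take the smallest-labelled available neighbour that still permits 6 edges overall, or leave it unmatched if none does
lex-smallest matching: {0-8, 1-7, 3-2, 5-11, 9-13, 15-4}

Lex-smallest maximum matching: {(0,8), (1,7), (3,2), (5,11), (9,13), (15,4)}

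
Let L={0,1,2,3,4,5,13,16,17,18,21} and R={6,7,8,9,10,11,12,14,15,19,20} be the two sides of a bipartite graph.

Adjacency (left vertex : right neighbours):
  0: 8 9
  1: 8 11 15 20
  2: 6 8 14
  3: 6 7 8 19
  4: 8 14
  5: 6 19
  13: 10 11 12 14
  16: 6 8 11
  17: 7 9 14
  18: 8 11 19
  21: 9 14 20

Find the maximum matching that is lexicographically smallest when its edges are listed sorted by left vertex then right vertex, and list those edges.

|M| = 10 (so the lex-smallest maximum matching has 10 edges)
process left vertices in ascending order; for each, take the smallest-labelled available neighbour that still permits 10 edges overall, or leave it unmatched if none does
lex-smallest matching: {0-8, 1-15, 2-6, 3-7, 4-14, 5-19, 13-10, 16-11, 17-9, 21-20}

Lex-smallest maximum matching: {(0,8), (1,15), (2,6), (3,7), (4,14), (5,19), (13,10), (16,11), (17,9), (21,20)}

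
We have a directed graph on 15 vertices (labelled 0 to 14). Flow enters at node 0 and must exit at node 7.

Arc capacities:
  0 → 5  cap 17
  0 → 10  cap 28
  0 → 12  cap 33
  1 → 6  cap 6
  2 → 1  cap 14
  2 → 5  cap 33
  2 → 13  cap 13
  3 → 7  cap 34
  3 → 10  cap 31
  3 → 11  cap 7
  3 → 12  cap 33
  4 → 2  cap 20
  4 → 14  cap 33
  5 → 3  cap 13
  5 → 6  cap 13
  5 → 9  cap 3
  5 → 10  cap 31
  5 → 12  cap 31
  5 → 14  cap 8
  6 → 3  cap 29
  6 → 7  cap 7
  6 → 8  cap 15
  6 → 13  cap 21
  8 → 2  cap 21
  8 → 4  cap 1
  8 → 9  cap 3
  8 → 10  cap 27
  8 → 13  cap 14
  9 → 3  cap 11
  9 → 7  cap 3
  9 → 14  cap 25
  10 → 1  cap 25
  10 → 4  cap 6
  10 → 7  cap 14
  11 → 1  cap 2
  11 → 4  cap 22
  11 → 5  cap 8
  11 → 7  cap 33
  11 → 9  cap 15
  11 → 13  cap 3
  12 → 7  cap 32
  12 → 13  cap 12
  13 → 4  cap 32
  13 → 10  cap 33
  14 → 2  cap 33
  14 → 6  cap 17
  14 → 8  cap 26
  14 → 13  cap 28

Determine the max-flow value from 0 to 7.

augment #1: 0→10→7 bottleneck 14, total now 14
augment #2: 0→12→7 bottleneck 32, total now 46
augment #3: 0→5→3→7 bottleneck 13, total now 59
augment #4: 0→5→6→7 bottleneck 4, total now 63
augment #5: 0→10→1→6→7 bottleneck 3, total now 66
augment #6: 0→10→1→6→3→7 bottleneck 3, total now 69
augment #7: 0→10→4→2→5→9→7 bottleneck 3, total now 72
augment #8: 0→10→4→14→6→3→7 bottleneck 3, total now 75
augment #9: 0→12→13→4→14→6→3→7 bottleneck 1, total now 76

Maximum flow value: 76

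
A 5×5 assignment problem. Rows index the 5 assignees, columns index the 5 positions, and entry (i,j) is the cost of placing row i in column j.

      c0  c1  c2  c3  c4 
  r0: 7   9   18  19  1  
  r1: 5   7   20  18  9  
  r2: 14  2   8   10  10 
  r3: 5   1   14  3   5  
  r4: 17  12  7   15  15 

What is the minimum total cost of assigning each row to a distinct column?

Minimum assignment cost: 18

optimal assignment: row0→col4 (cost 1), row1→col0 (cost 5), row2→col1 (cost 2), row3→col3 (cost 3), row4→col2 (cost 7)
total = 1 + 5 + 2 + 3 + 7 = 18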